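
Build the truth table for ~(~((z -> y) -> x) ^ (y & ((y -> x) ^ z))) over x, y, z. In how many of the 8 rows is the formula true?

x  y  z  |  (z -> y)  ((z -> y) -> x)  ~((z -> y) -> x)  (y -> x)  ((y -> x) ^ z)  (y & ((y -> x) ^ z))  φ
T  T  T  |     T             T                F             T            F                  F            T
T  T  F  |     T             T                F             T            T                  T            F
T  F  T  |     F             T                F             T            F                  F            T
T  F  F  |     T             T                F             T            T                  F            T
F  T  T  |     T             F                T             F            T                  T            T
F  T  F  |     T             F                T             F            F                  F            F
F  F  T  |     F             T                F             T            F                  F            T
F  F  F  |     T             F                T             T            T                  F            F
The formula is true on 5 of the 8 rows.

5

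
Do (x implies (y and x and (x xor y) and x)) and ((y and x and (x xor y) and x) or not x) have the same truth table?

equivalent

x | y | φ | ψ
- | - | - | -
1 | 1 | 0 | 0
1 | 0 | 0 | 0
0 | 1 | 1 | 1
0 | 0 | 1 | 1
The columns for φ and ψ agree on every row, so they are logically equivalent.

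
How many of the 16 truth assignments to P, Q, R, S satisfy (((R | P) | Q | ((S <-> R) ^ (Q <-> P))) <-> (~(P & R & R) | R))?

15

P  Q  R  S     (R | P)  (S <-> R)  (Q <-> P)  ((S <-> R) ^ (Q <-> P))  (P & R & R)  ~(P & R & R)  (~(P & R & R) | R)  φ
T  T  T  T        T         T          T                 F                  T            F                T           T
T  T  T  F        T         F          T                 T                  T            F                T           T
T  T  F  T        T         F          T                 T                  F            T                T           T
T  T  F  F        T         T          T                 F                  F            T                T           T
T  F  T  T        T         T          F                 T                  T            F                T           T
T  F  T  F        T         F          F                 F                  T            F                T           T
T  F  F  T        T         F          F                 F                  F            T                T           T
T  F  F  F        T         T          F                 T                  F            T                T           T
F  T  T  T        T         T          F                 T                  F            T                T           T
F  T  T  F        T         F          F                 F                  F            T                T           T
F  T  F  T        F         F          F                 F                  F            T                T           T
F  T  F  F        F         T          F                 T                  F            T                T           T
F  F  T  T        T         T          T                 F                  F            T                T           T
F  F  T  F        T         F          T                 T                  F            T                T           T
F  F  F  T        F         F          T                 T                  F            T                T           T
F  F  F  F        F         T          T                 F                  F            T                T           F
The formula is true on 15 of the 16 rows.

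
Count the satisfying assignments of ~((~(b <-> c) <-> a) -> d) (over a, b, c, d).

a  b  c  d  |  (b <-> c)  ~(b <-> c)  (~(b <-> c) <-> a)  ((~(b <-> c) <-> a) -> d)  ~((~(b <-> c) <-> a) -> d)
1  1  1  1  |      1          0               0                       1                          0             
1  1  1  0  |      1          0               0                       1                          0             
1  1  0  1  |      0          1               1                       1                          0             
1  1  0  0  |      0          1               1                       0                          1             
1  0  1  1  |      0          1               1                       1                          0             
1  0  1  0  |      0          1               1                       0                          1             
1  0  0  1  |      1          0               0                       1                          0             
1  0  0  0  |      1          0               0                       1                          0             
0  1  1  1  |      1          0               1                       1                          0             
0  1  1  0  |      1          0               1                       0                          1             
0  1  0  1  |      0          1               0                       1                          0             
0  1  0  0  |      0          1               0                       1                          0             
0  0  1  1  |      0          1               0                       1                          0             
0  0  1  0  |      0          1               0                       1                          0             
0  0  0  1  |      1          0               1                       1                          0             
0  0  0  0  |      1          0               1                       0                          1             
The formula is true on 4 of the 16 rows.

4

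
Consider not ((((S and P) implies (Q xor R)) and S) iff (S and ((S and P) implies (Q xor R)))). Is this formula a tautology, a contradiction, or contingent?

P | Q | R | S | (S and P) | (Q xor R) | φ
- | - | - | - | --------- | --------- | -
0 | 0 | 0 | 0 |     0     |     0     | 0
0 | 0 | 0 | 1 |     0     |     0     | 0
0 | 0 | 1 | 0 |     0     |     1     | 0
0 | 0 | 1 | 1 |     0     |     1     | 0
0 | 1 | 0 | 0 |     0     |     1     | 0
0 | 1 | 0 | 1 |     0     |     1     | 0
0 | 1 | 1 | 0 |     0     |     0     | 0
0 | 1 | 1 | 1 |     0     |     0     | 0
1 | 0 | 0 | 0 |     0     |     0     | 0
1 | 0 | 0 | 1 |     1     |     0     | 0
1 | 0 | 1 | 0 |     0     |     1     | 0
1 | 0 | 1 | 1 |     1     |     1     | 0
1 | 1 | 0 | 0 |     0     |     1     | 0
1 | 1 | 0 | 1 |     1     |     1     | 0
1 | 1 | 1 | 0 |     0     |     0     | 0
1 | 1 | 1 | 1 |     1     |     0     | 0
Every row is 0, so the formula is a contradiction.

contradiction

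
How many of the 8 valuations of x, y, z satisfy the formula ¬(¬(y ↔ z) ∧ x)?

x | y | z | (y ↔ z) | ¬(y ↔ z) | (¬(y ↔ z) ∧ x) | ¬(¬(y ↔ z) ∧ x)
- | - | - | ------- | -------- | -------------- | ---------------
T | T | T |    T    |    F     |       F        |        T       
T | T | F |    F    |    T     |       T        |        F       
T | F | T |    F    |    T     |       T        |        F       
T | F | F |    T    |    F     |       F        |        T       
F | T | T |    T    |    F     |       F        |        T       
F | T | F |    F    |    T     |       F        |        T       
F | F | T |    F    |    T     |       F        |        T       
F | F | F |    T    |    F     |       F        |        T       
The formula is true on 6 of the 8 rows.

6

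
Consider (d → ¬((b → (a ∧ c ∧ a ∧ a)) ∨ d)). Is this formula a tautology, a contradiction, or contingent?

a | b | c | d || (a ∧ c ∧ a ∧ a) | (b → (a ∧ c ∧ a ∧ a)) | ((b → (a ∧ c ∧ a ∧ a)) ∨ d) | ¬((b → (a ∧ c ∧ a ∧ a)) ∨ d) | φ
1 | 1 | 1 | 1 ||        1        |           1           |              1              |              0               | 0
1 | 1 | 1 | 0 ||        1        |           1           |              1              |              0               | 1
1 | 1 | 0 | 1 ||        0        |           0           |              1              |              0               | 0
1 | 1 | 0 | 0 ||        0        |           0           |              0              |              1               | 1
1 | 0 | 1 | 1 ||        1        |           1           |              1              |              0               | 0
1 | 0 | 1 | 0 ||        1        |           1           |              1              |              0               | 1
1 | 0 | 0 | 1 ||        0        |           1           |              1              |              0               | 0
1 | 0 | 0 | 0 ||        0        |           1           |              1              |              0               | 1
0 | 1 | 1 | 1 ||        0        |           0           |              1              |              0               | 0
0 | 1 | 1 | 0 ||        0        |           0           |              0              |              1               | 1
0 | 1 | 0 | 1 ||        0        |           0           |              1              |              0               | 0
0 | 1 | 0 | 0 ||        0        |           0           |              0              |              1               | 1
0 | 0 | 1 | 1 ||        0        |           1           |              1              |              0               | 0
0 | 0 | 1 | 0 ||        0        |           1           |              1              |              0               | 1
0 | 0 | 0 | 1 ||        0        |           1           |              1              |              0               | 0
0 | 0 | 0 | 0 ||        0        |           1           |              1              |              0               | 1
8 of 16 rows are 1, so the formula is contingent.

contingent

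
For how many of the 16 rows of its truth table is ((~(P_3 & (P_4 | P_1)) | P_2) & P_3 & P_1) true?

P_1  P_2  P_3  P_4     (P_4 | P_1)  (P_3 & (P_4 | P_1))  ~(P_3 & (P_4 | P_1))  (~(P_3 & (P_4 | P_1)) | P_2)  φ
 T    T    T    T           T                T                    F                         T                T
 T    T    T    F           T                T                    F                         T                T
 T    T    F    T           T                F                    T                         T                F
 T    T    F    F           T                F                    T                         T                F
 T    F    T    T           T                T                    F                         F                F
 T    F    T    F           T                T                    F                         F                F
 T    F    F    T           T                F                    T                         T                F
 T    F    F    F           T                F                    T                         T                F
 F    T    T    T           T                T                    F                         T                F
 F    T    T    F           F                F                    T                         T                F
 F    T    F    T           T                F                    T                         T                F
 F    T    F    F           F                F                    T                         T                F
 F    F    T    T           T                T                    F                         F                F
 F    F    T    F           F                F                    T                         T                F
 F    F    F    T           T                F                    T                         T                F
 F    F    F    F           F                F                    T                         T                F
The formula is true on 2 of the 16 rows.

2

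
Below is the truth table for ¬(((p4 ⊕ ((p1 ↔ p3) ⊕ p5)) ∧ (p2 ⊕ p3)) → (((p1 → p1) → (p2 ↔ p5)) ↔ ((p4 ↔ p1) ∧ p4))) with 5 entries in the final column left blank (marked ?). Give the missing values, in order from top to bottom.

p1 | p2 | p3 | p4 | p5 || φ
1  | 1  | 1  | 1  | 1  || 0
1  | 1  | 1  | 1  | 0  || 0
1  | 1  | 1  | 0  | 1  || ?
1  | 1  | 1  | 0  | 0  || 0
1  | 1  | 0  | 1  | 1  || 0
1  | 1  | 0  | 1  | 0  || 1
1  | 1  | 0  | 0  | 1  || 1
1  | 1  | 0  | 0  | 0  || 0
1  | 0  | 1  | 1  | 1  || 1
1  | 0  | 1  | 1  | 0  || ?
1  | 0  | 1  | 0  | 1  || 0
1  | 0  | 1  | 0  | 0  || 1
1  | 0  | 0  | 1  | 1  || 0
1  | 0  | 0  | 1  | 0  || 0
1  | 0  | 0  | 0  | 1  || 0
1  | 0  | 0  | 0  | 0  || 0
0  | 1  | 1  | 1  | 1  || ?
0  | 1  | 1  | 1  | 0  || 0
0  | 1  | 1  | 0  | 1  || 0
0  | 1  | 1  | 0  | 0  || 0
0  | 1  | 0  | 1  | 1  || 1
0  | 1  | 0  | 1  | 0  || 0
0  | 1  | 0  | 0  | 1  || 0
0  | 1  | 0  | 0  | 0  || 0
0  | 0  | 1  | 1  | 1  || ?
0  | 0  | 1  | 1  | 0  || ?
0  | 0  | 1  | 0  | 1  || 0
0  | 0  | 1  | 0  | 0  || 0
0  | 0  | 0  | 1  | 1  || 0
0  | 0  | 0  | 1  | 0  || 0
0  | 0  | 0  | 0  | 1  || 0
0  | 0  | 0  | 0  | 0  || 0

Row p1=1, p2=1, p3=1, p4=0, p5=1: ((p4 ⊕ ((p1 ↔ p3) ⊕ p5)) ∧ (p2 ⊕ p3)) = 0, (((p1 → p1) → (p2 ↔ p5)) ↔ ((p4 ↔ p1) ∧ p4)) = 0, (((p4 ⊕ ((p1 ↔ p3) ⊕ p5)) ∧ (p2 ⊕ p3)) → (((p1 → p1) → (p2 ↔ p5)) ↔ ((p4 ↔ p1) ∧ p4))) = 1, so the formula = 0.
Row p1=1, p2=0, p3=1, p4=1, p5=0: ((p4 ⊕ ((p1 ↔ p3) ⊕ p5)) ∧ (p2 ⊕ p3)) = 0, (((p1 → p1) → (p2 ↔ p5)) ↔ ((p4 ↔ p1) ∧ p4)) = 1, (((p4 ⊕ ((p1 ↔ p3) ⊕ p5)) ∧ (p2 ⊕ p3)) → (((p1 → p1) → (p2 ↔ p5)) ↔ ((p4 ↔ p1) ∧ p4))) = 1, so the formula = 0.
Row p1=0, p2=1, p3=1, p4=1, p5=1: ((p4 ⊕ ((p1 ↔ p3) ⊕ p5)) ∧ (p2 ⊕ p3)) = 0, (((p1 → p1) → (p2 ↔ p5)) ↔ ((p4 ↔ p1) ∧ p4)) = 0, (((p4 ⊕ ((p1 ↔ p3) ⊕ p5)) ∧ (p2 ⊕ p3)) → (((p1 → p1) → (p2 ↔ p5)) ↔ ((p4 ↔ p1) ∧ p4))) = 1, so the formula = 0.
Row p1=0, p2=0, p3=1, p4=1, p5=1: ((p4 ⊕ ((p1 ↔ p3) ⊕ p5)) ∧ (p2 ⊕ p3)) = 0, (((p1 → p1) → (p2 ↔ p5)) ↔ ((p4 ↔ p1) ∧ p4)) = 1, (((p4 ⊕ ((p1 ↔ p3) ⊕ p5)) ∧ (p2 ⊕ p3)) → (((p1 → p1) → (p2 ↔ p5)) ↔ ((p4 ↔ p1) ∧ p4))) = 1, so the formula = 0.
Row p1=0, p2=0, p3=1, p4=1, p5=0: ((p4 ⊕ ((p1 ↔ p3) ⊕ p5)) ∧ (p2 ⊕ p3)) = 1, (((p1 → p1) → (p2 ↔ p5)) ↔ ((p4 ↔ p1) ∧ p4)) = 0, (((p4 ⊕ ((p1 ↔ p3) ⊕ p5)) ∧ (p2 ⊕ p3)) → (((p1 → p1) → (p2 ↔ p5)) ↔ ((p4 ↔ p1) ∧ p4))) = 0, so the formula = 1.

0, 0, 0, 0, 1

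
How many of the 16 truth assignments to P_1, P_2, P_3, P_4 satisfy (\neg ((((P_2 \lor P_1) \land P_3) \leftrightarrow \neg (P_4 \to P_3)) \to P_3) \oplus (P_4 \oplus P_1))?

 P_1  |  P_2  |  P_3  |  P_4  || (P_2 \lor P_1) | ((P_2 \lor P_1) \land P_3) | (P_4 \to P_3) | \neg (P_4 \to P_3) | (P_4 \oplus P_1) |   φ  
 True |  True |  True |  True ||      True      |            True            |      True     |       False        |      False       | False
 True |  True |  True | False ||      True      |            True            |      True     |       False        |       True       |  True
 True |  True | False |  True ||      True      |           False            |     False     |        True        |      False       | False
 True |  True | False | False ||      True      |           False            |      True     |       False        |       True       | False
 True | False |  True |  True ||      True      |            True            |      True     |       False        |      False       | False
 True | False |  True | False ||      True      |            True            |      True     |       False        |       True       |  True
 True | False | False |  True ||      True      |           False            |     False     |        True        |      False       | False
 True | False | False | False ||      True      |           False            |      True     |       False        |       True       | False
False |  True |  True |  True ||      True      |            True            |      True     |       False        |       True       |  True
False |  True |  True | False ||      True      |            True            |      True     |       False        |      False       | False
False |  True | False |  True ||      True      |           False            |     False     |        True        |       True       |  True
False |  True | False | False ||      True      |           False            |      True     |       False        |      False       |  True
False | False |  True |  True ||     False      |           False            |      True     |       False        |       True       |  True
False | False |  True | False ||     False      |           False            |      True     |       False        |      False       | False
False | False | False |  True ||     False      |           False            |     False     |        True        |       True       |  True
False | False | False | False ||     False      |           False            |      True     |       False        |      False       |  True
The formula is true on 8 of the 16 rows.

8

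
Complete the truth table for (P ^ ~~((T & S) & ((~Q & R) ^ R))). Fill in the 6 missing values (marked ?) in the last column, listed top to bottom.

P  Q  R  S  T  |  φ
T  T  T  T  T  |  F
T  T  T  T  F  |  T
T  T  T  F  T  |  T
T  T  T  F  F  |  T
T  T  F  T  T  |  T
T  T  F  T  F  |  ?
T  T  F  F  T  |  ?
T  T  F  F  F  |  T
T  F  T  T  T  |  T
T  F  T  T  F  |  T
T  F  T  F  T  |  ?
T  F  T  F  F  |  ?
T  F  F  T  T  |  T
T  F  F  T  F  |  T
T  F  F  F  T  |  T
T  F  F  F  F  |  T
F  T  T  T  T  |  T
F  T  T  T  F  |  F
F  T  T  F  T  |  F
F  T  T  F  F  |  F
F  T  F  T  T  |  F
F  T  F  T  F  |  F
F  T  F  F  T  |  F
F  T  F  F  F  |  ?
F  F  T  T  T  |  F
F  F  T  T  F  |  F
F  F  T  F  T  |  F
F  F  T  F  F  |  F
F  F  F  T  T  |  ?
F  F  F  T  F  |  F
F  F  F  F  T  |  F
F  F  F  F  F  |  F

Row P=T, Q=T, R=F, S=T, T=F: ~~((T & S) & ((~Q & R) ^ R)) = F, so the formula = T.
Row P=T, Q=T, R=F, S=F, T=T: ~~((T & S) & ((~Q & R) ^ R)) = F, so the formula = T.
Row P=T, Q=F, R=T, S=F, T=T: ~~((T & S) & ((~Q & R) ^ R)) = F, so the formula = T.
Row P=T, Q=F, R=T, S=F, T=F: ~~((T & S) & ((~Q & R) ^ R)) = F, so the formula = T.
Row P=F, Q=T, R=F, S=F, T=F: ~~((T & S) & ((~Q & R) ^ R)) = F, so the formula = F.
Row P=F, Q=F, R=F, S=T, T=T: ~~((T & S) & ((~Q & R) ^ R)) = F, so the formula = F.

T, T, T, T, F, F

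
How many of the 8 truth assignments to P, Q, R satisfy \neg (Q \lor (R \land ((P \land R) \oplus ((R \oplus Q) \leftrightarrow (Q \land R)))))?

3

P | Q | R || (P \land R) | (R \oplus Q) | (Q \land R) | φ
F | F | F ||      F      |      F       |      F      | T
F | F | T ||      F      |      T       |      F      | T
F | T | F ||      F      |      T       |      F      | F
F | T | T ||      F      |      F       |      T      | F
T | F | F ||      F      |      F       |      F      | T
T | F | T ||      T      |      T       |      F      | F
T | T | F ||      F      |      T       |      F      | F
T | T | T ||      T      |      F       |      T      | F
The formula is true on 3 of the 8 rows.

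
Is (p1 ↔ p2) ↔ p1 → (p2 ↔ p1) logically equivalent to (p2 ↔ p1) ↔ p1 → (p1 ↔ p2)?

equivalent

p1  p2  |  φ  ψ
T   T   |  T  T
T   F   |  T  T
F   T   |  F  F
F   F   |  T  T
The columns for φ and ψ agree on every row, so they are logically equivalent.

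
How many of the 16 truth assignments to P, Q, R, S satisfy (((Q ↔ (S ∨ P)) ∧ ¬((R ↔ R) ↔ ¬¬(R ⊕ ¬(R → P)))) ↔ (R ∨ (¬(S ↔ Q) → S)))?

6

P | Q | R | S | (S ∨ P) | (Q ↔ (S ∨ P)) | (R ↔ R) | (R → P) | ¬(R → P) | (R ⊕ ¬(R → P)) | ¬(R ⊕ ¬(R → P)) | ¬¬(R ⊕ ¬(R → P)) | ((R ↔ R) ↔ ¬¬(R ⊕ ¬(R → P))) | (S ↔ Q) | ¬(S ↔ Q) | (¬(S ↔ Q) → S) | (R ∨ (¬(S ↔ Q) → S)) | φ
- | - | - | - | ------- | ------------- | ------- | ------- | -------- | -------------- | --------------- | ---------------- | ---------------------------- | ------- | -------- | -------------- | -------------------- | -
F | F | F | F |    F    |       T       |    T    |    T    |    F     |       F        |        T        |        F         |              F               |    T    |    F     |       T        |          T           | T
F | F | F | T |    T    |       F       |    T    |    T    |    F     |       F        |        T        |        F         |              F               |    F    |    T     |       T        |          T           | F
F | F | T | F |    F    |       T       |    T    |    F    |    T     |       F        |        T        |        F         |              F               |    T    |    F     |       T        |          T           | T
F | F | T | T |    T    |       F       |    T    |    F    |    T     |       F        |        T        |        F         |              F               |    F    |    T     |       T        |          T           | F
F | T | F | F |    F    |       F       |    T    |    T    |    F     |       F        |        T        |        F         |              F               |    F    |    T     |       F        |          F           | T
F | T | F | T |    T    |       T       |    T    |    T    |    F     |       F        |        T        |        F         |              F               |    T    |    F     |       T        |          T           | T
F | T | T | F |    F    |       F       |    T    |    F    |    T     |       F        |        T        |        F         |              F               |    F    |    T     |       F        |          T           | F
F | T | T | T |    T    |       T       |    T    |    F    |    T     |       F        |        T        |        F         |              F               |    T    |    F     |       T        |          T           | T
T | F | F | F |    T    |       F       |    T    |    T    |    F     |       F        |        T        |        F         |              F               |    T    |    F     |       T        |          T           | F
T | F | F | T |    T    |       F       |    T    |    T    |    F     |       F        |        T        |        F         |              F               |    F    |    T     |       T        |          T           | F
T | F | T | F |    T    |       F       |    T    |    T    |    F     |       T        |        F        |        T         |              T               |    T    |    F     |       T        |          T           | F
T | F | T | T |    T    |       F       |    T    |    T    |    F     |       T        |        F        |        T         |              T               |    F    |    T     |       T        |          T           | F
T | T | F | F |    T    |       T       |    T    |    T    |    F     |       F        |        T        |        F         |              F               |    F    |    T     |       F        |          F           | F
T | T | F | T |    T    |       T       |    T    |    T    |    F     |       F        |        T        |        F         |              F               |    T    |    F     |       T        |          T           | T
T | T | T | F |    T    |       T       |    T    |    T    |    F     |       T        |        F        |        T         |              T               |    F    |    T     |       F        |          T           | F
T | T | T | T |    T    |       T       |    T    |    T    |    F     |       T        |        F        |        T         |              T               |    T    |    F     |       T        |          T           | F
The formula is true on 6 of the 16 rows.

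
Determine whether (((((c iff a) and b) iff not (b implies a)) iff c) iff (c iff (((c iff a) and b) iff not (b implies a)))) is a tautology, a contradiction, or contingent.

tautology

a | b | c || φ
1 | 1 | 1 || 1
1 | 1 | 0 || 1
1 | 0 | 1 || 1
1 | 0 | 0 || 1
0 | 1 | 1 || 1
0 | 1 | 0 || 1
0 | 0 | 1 || 1
0 | 0 | 0 || 1
Every row is 1, so the formula is a tautology.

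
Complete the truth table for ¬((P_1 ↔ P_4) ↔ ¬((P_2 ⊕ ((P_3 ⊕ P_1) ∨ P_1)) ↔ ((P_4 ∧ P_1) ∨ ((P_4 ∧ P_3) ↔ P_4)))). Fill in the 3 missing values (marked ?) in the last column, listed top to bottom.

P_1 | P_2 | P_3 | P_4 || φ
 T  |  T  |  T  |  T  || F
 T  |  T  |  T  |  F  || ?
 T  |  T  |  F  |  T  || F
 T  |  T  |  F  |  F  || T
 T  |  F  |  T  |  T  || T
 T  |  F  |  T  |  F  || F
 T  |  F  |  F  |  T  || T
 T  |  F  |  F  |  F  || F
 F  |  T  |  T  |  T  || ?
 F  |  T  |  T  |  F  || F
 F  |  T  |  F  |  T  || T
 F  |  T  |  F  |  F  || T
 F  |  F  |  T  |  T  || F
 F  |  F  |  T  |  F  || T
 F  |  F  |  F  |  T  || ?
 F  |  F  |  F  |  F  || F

Row P_1=T, P_2=T, P_3=T, P_4=F: (P_1 ↔ P_4) = F, ¬((P_2 ⊕ ((P_3 ⊕ P_1) ∨ P_1)) ↔ ((P_4 ∧ P_1) ∨ ((P_4 ∧ P_3) ↔ P_4))) = T, ((P_1 ↔ P_4) ↔ ¬((P_2 ⊕ ((P_3 ⊕ P_1) ∨ P_1)) ↔ ((P_4 ∧ P_1) ∨ ((P_4 ∧ P_3) ↔ P_4)))) = F, so the formula = T.
Row P_1=F, P_2=T, P_3=T, P_4=T: (P_1 ↔ P_4) = F, ¬((P_2 ⊕ ((P_3 ⊕ P_1) ∨ P_1)) ↔ ((P_4 ∧ P_1) ∨ ((P_4 ∧ P_3) ↔ P_4))) = T, ((P_1 ↔ P_4) ↔ ¬((P_2 ⊕ ((P_3 ⊕ P_1) ∨ P_1)) ↔ ((P_4 ∧ P_1) ∨ ((P_4 ∧ P_3) ↔ P_4)))) = F, so the formula = T.
Row P_1=F, P_2=F, P_3=F, P_4=T: (P_1 ↔ P_4) = F, ¬((P_2 ⊕ ((P_3 ⊕ P_1) ∨ P_1)) ↔ ((P_4 ∧ P_1) ∨ ((P_4 ∧ P_3) ↔ P_4))) = F, ((P_1 ↔ P_4) ↔ ¬((P_2 ⊕ ((P_3 ⊕ P_1) ∨ P_1)) ↔ ((P_4 ∧ P_1) ∨ ((P_4 ∧ P_3) ↔ P_4)))) = T, so the formula = F.

T, T, F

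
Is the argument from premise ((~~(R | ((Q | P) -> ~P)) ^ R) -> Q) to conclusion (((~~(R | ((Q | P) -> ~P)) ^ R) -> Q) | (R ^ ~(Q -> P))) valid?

yes

  P   |   Q   |   R   |   φ   |   ψ  
----- | ----- | ----- | ----- | -----
 True |  True |  True |  True |  True
 True |  True | False |  True |  True
 True | False |  True |  True |  True
 True | False | False |  True |  True
False |  True |  True |  True |  True
False |  True | False |  True |  True
False | False |  True |  True |  True
False | False | False | False | False
In every row where φ is true, ψ is also true, so φ ⊨ ψ.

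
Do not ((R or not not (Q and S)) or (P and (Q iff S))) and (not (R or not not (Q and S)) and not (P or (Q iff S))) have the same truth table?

not equivalent

P | Q | R | S | φ | ψ
- | - | - | - | - | -
T | T | T | T | F | F
T | T | T | F | F | F
T | T | F | T | F | F
T | T | F | F | T | F
T | F | T | T | F | F
T | F | T | F | F | F
T | F | F | T | T | F
T | F | F | F | F | F
F | T | T | T | F | F
F | T | T | F | F | F
F | T | F | T | F | F
F | T | F | F | T | T
F | F | T | T | F | F
F | F | T | F | F | F
F | F | F | T | T | T
F | F | F | F | T | F
The columns differ at P=T, Q=T, R=F, S=F (φ=T, ψ=F), so they are not equivalent.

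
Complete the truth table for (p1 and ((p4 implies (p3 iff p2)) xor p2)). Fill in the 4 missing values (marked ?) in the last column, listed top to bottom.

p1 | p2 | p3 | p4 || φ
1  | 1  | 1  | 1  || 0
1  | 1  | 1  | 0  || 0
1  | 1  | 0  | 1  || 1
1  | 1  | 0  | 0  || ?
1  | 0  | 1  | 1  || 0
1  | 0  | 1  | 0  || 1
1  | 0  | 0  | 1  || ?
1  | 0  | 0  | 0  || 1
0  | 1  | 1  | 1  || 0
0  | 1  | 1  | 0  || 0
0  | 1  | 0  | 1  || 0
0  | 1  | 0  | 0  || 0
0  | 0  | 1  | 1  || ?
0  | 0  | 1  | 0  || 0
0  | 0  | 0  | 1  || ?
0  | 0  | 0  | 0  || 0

0, 1, 0, 0

Row p1=1, p2=1, p3=0, p4=0: ((p4 implies (p3 iff p2)) xor p2) = 0, so the formula = 0.
Row p1=1, p2=0, p3=0, p4=1: ((p4 implies (p3 iff p2)) xor p2) = 1, so the formula = 1.
Row p1=0, p2=0, p3=1, p4=1: ((p4 implies (p3 iff p2)) xor p2) = 0, so the formula = 0.
Row p1=0, p2=0, p3=0, p4=1: ((p4 implies (p3 iff p2)) xor p2) = 1, so the formula = 0.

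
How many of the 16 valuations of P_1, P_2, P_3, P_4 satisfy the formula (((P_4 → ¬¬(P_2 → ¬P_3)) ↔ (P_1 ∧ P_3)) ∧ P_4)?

2

P_1 | P_2 | P_3 | P_4 || ¬P_3 | (P_2 → ¬P_3) | ¬(P_2 → ¬P_3) | ¬¬(P_2 → ¬P_3) | (P_4 → ¬¬(P_2 → ¬P_3)) | (P_1 ∧ P_3) | φ
 F  |  F  |  F  |  F  ||  T   |      T       |       F       |       T        |           T            |      F      | F
 F  |  F  |  F  |  T  ||  T   |      T       |       F       |       T        |           T            |      F      | F
 F  |  F  |  T  |  F  ||  F   |      T       |       F       |       T        |           T            |      F      | F
 F  |  F  |  T  |  T  ||  F   |      T       |       F       |       T        |           T            |      F      | F
 F  |  T  |  F  |  F  ||  T   |      T       |       F       |       T        |           T            |      F      | F
 F  |  T  |  F  |  T  ||  T   |      T       |       F       |       T        |           T            |      F      | F
 F  |  T  |  T  |  F  ||  F   |      F       |       T       |       F        |           T            |      F      | F
 F  |  T  |  T  |  T  ||  F   |      F       |       T       |       F        |           F            |      F      | T
 T  |  F  |  F  |  F  ||  T   |      T       |       F       |       T        |           T            |      F      | F
 T  |  F  |  F  |  T  ||  T   |      T       |       F       |       T        |           T            |      F      | F
 T  |  F  |  T  |  F  ||  F   |      T       |       F       |       T        |           T            |      T      | F
 T  |  F  |  T  |  T  ||  F   |      T       |       F       |       T        |           T            |      T      | T
 T  |  T  |  F  |  F  ||  T   |      T       |       F       |       T        |           T            |      F      | F
 T  |  T  |  F  |  T  ||  T   |      T       |       F       |       T        |           T            |      F      | F
 T  |  T  |  T  |  F  ||  F   |      F       |       T       |       F        |           T            |      T      | F
 T  |  T  |  T  |  T  ||  F   |      F       |       T       |       F        |           F            |      T      | F
The formula is true on 2 of the 16 rows.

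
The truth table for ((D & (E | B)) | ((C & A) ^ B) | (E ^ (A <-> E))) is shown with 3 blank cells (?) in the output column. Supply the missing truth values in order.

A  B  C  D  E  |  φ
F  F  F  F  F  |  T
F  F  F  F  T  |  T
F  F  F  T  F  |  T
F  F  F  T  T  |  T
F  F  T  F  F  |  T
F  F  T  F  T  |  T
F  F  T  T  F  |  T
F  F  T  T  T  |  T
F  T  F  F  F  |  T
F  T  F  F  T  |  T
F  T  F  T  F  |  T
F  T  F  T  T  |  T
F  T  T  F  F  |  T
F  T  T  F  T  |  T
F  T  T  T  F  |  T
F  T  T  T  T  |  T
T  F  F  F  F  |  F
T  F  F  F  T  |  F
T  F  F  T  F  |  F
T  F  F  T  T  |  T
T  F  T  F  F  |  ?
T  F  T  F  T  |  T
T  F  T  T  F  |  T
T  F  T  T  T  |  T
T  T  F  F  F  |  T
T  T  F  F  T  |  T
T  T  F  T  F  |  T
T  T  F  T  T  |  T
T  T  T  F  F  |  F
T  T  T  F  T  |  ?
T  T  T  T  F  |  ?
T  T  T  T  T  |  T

T, F, T

Row A=T, B=F, C=T, D=F, E=F: (D & (E | B)) = F, ((C & A) ^ B) = T, (E ^ (A <-> E)) = F, so the formula = T.
Row A=T, B=T, C=T, D=F, E=T: (D & (E | B)) = F, ((C & A) ^ B) = F, (E ^ (A <-> E)) = F, so the formula = F.
Row A=T, B=T, C=T, D=T, E=F: (D & (E | B)) = T, ((C & A) ^ B) = F, (E ^ (A <-> E)) = F, so the formula = T.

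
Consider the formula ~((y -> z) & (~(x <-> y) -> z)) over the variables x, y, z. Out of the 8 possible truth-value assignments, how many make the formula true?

  x      y      z    |    φ  
 True   True   True  |  False
 True   True  False  |   True
 True  False   True  |  False
 True  False  False  |   True
False   True   True  |  False
False   True  False  |   True
False  False   True  |  False
False  False  False  |  False
The formula is true on 3 of the 8 rows.

3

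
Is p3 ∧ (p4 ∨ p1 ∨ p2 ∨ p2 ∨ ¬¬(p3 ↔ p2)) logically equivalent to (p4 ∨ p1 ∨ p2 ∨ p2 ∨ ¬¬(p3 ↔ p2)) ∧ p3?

equivalent

p1 | p2 | p3 | p4 | φ | ψ
-- | -- | -- | -- | - | -
1  | 1  | 1  | 1  | 1 | 1
1  | 1  | 1  | 0  | 1 | 1
1  | 1  | 0  | 1  | 0 | 0
1  | 1  | 0  | 0  | 0 | 0
1  | 0  | 1  | 1  | 1 | 1
1  | 0  | 1  | 0  | 1 | 1
1  | 0  | 0  | 1  | 0 | 0
1  | 0  | 0  | 0  | 0 | 0
0  | 1  | 1  | 1  | 1 | 1
0  | 1  | 1  | 0  | 1 | 1
0  | 1  | 0  | 1  | 0 | 0
0  | 1  | 0  | 0  | 0 | 0
0  | 0  | 1  | 1  | 1 | 1
0  | 0  | 1  | 0  | 0 | 0
0  | 0  | 0  | 1  | 0 | 0
0  | 0  | 0  | 0  | 0 | 0
The columns for φ and ψ agree on every row, so they are logically equivalent.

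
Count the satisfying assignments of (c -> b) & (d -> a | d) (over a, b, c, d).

12

a  b  c  d     (c -> b)  (a | d)  (d -> (a | d))  ((c -> b) & (d -> (a | d)))
F  F  F  F        T         F           T                      T             
F  F  F  T        T         T           T                      T             
F  F  T  F        F         F           T                      F             
F  F  T  T        F         T           T                      F             
F  T  F  F        T         F           T                      T             
F  T  F  T        T         T           T                      T             
F  T  T  F        T         F           T                      T             
F  T  T  T        T         T           T                      T             
T  F  F  F        T         T           T                      T             
T  F  F  T        T         T           T                      T             
T  F  T  F        F         T           T                      F             
T  F  T  T        F         T           T                      F             
T  T  F  F        T         T           T                      T             
T  T  F  T        T         T           T                      T             
T  T  T  F        T         T           T                      T             
T  T  T  T        T         T           T                      T             
The formula is true on 12 of the 16 rows.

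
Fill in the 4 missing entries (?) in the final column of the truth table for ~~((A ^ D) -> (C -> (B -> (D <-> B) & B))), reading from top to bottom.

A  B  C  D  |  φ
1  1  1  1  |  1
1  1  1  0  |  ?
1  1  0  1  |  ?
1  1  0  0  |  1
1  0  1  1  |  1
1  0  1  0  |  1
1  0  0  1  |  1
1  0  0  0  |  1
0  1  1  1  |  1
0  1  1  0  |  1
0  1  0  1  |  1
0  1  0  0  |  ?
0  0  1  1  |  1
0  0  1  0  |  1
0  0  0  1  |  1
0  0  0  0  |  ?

Row A=1, B=1, C=1, D=0: ((A ^ D) -> (C -> (B -> (D <-> B) & B))) = 0, ~((A ^ D) -> (C -> (B -> (D <-> B) & B))) = 1, so the formula = 0.
Row A=1, B=1, C=0, D=1: ((A ^ D) -> (C -> (B -> (D <-> B) & B))) = 1, ~((A ^ D) -> (C -> (B -> (D <-> B) & B))) = 0, so the formula = 1.
Row A=0, B=1, C=0, D=0: ((A ^ D) -> (C -> (B -> (D <-> B) & B))) = 1, ~((A ^ D) -> (C -> (B -> (D <-> B) & B))) = 0, so the formula = 1.
Row A=0, B=0, C=0, D=0: ((A ^ D) -> (C -> (B -> (D <-> B) & B))) = 1, ~((A ^ D) -> (C -> (B -> (D <-> B) & B))) = 0, so the formula = 1.

0, 1, 1, 1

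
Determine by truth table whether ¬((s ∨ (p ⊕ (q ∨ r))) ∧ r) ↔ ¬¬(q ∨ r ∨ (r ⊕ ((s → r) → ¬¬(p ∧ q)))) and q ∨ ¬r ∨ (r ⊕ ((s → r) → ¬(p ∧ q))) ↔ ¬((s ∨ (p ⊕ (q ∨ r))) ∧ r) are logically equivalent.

not equivalent

p  q  r  s  |  φ  ψ
F  F  F  F  |  F  T
F  F  F  T  |  T  T
F  F  T  F  |  F  T
F  F  T  T  |  F  T
F  T  F  F  |  T  T
F  T  F  T  |  T  T
F  T  T  F  |  F  F
F  T  T  T  |  F  F
T  F  F  F  |  F  T
T  F  F  T  |  T  T
T  F  T  F  |  T  F
T  F  T  T  |  F  T
T  T  F  F  |  T  T
T  T  F  T  |  T  T
T  T  T  F  |  T  T
T  T  T  T  |  F  F
The columns differ at p=F, q=F, r=F, s=F (φ=F, ψ=T), so they are not equivalent.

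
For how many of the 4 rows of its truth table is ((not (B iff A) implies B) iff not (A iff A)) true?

A | B || (B iff A) | not (B iff A) | (not (B iff A) implies B) | (A iff A) | not (A iff A) | φ
1 | 1 ||     1     |       0       |             1             |     1     |       0       | 0
1 | 0 ||     0     |       1       |             0             |     1     |       0       | 1
0 | 1 ||     0     |       1       |             1             |     1     |       0       | 0
0 | 0 ||     1     |       0       |             1             |     1     |       0       | 0
The formula is true on 1 of the 4 rows.

1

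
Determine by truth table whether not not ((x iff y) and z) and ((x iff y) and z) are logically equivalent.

x | y | z | φ | ψ
- | - | - | - | -
T | T | T | T | T
T | T | F | F | F
T | F | T | F | F
T | F | F | F | F
F | T | T | F | F
F | T | F | F | F
F | F | T | T | T
F | F | F | F | F
The columns for φ and ψ agree on every row, so they are logically equivalent.

equivalent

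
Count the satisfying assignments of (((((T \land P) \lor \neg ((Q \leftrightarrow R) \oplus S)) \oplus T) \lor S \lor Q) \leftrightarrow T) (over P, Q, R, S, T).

P | Q | R | S | T || φ
F | F | F | F | F || T
F | F | F | F | T || T
F | F | F | T | F || F
F | F | F | T | T || T
F | F | T | F | F || F
F | F | T | F | T || F
F | F | T | T | F || F
F | F | T | T | T || T
F | T | F | F | F || F
F | T | F | F | T || T
F | T | F | T | F || F
F | T | F | T | T || T
F | T | T | F | F || F
F | T | T | F | T || T
F | T | T | T | F || F
F | T | T | T | T || T
T | F | F | F | F || T
T | F | F | F | T || F
T | F | F | T | F || F
T | F | F | T | T || T
T | F | T | F | F || F
T | F | T | F | T || F
T | F | T | T | F || F
T | F | T | T | T || T
T | T | F | F | F || F
T | T | F | F | T || T
T | T | F | T | F || F
T | T | F | T | T || T
T | T | T | F | F || F
T | T | T | F | T || T
T | T | T | T | F || F
T | T | T | T | T || T
The formula is true on 15 of the 32 rows.

15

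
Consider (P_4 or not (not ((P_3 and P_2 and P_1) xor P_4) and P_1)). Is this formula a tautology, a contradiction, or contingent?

P_1 | P_2 | P_3 | P_4 | (P_3 and P_2 and P_1) | φ
--- | --- | --- | --- | --------------------- | -
 T  |  T  |  T  |  T  |           T           | T
 T  |  T  |  T  |  F  |           T           | T
 T  |  T  |  F  |  T  |           F           | T
 T  |  T  |  F  |  F  |           F           | F
 T  |  F  |  T  |  T  |           F           | T
 T  |  F  |  T  |  F  |           F           | F
 T  |  F  |  F  |  T  |           F           | T
 T  |  F  |  F  |  F  |           F           | F
 F  |  T  |  T  |  T  |           F           | T
 F  |  T  |  T  |  F  |           F           | T
 F  |  T  |  F  |  T  |           F           | T
 F  |  T  |  F  |  F  |           F           | T
 F  |  F  |  T  |  T  |           F           | T
 F  |  F  |  T  |  F  |           F           | T
 F  |  F  |  F  |  T  |           F           | T
 F  |  F  |  F  |  F  |           F           | T
13 of 16 rows are T, so the formula is contingent.

contingent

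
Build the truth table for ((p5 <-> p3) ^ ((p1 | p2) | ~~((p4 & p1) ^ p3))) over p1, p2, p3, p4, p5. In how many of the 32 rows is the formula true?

p1  p2  p3  p4  p5  |  φ
T   T   T   T   T   |  F
T   T   T   T   F   |  T
T   T   T   F   T   |  F
T   T   T   F   F   |  T
T   T   F   T   T   |  T
T   T   F   T   F   |  F
T   T   F   F   T   |  T
T   T   F   F   F   |  F
T   F   T   T   T   |  F
T   F   T   T   F   |  T
T   F   T   F   T   |  F
T   F   T   F   F   |  T
T   F   F   T   T   |  T
T   F   F   T   F   |  F
T   F   F   F   T   |  T
T   F   F   F   F   |  F
F   T   T   T   T   |  F
F   T   T   T   F   |  T
F   T   T   F   T   |  F
F   T   T   F   F   |  T
F   T   F   T   T   |  T
F   T   F   T   F   |  F
F   T   F   F   T   |  T
F   T   F   F   F   |  F
F   F   T   T   T   |  F
F   F   T   T   F   |  T
F   F   T   F   T   |  F
F   F   T   F   F   |  T
F   F   F   T   T   |  F
F   F   F   T   F   |  T
F   F   F   F   T   |  F
F   F   F   F   F   |  T
The formula is true on 16 of the 32 rows.

16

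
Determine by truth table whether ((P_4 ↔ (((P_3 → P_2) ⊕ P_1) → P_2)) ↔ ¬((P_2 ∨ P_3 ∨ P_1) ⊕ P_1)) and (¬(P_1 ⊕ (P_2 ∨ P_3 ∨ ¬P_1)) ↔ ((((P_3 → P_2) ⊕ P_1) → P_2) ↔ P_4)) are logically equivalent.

 P_1  |  P_2  |  P_3  |  P_4  |   φ   |   ψ  
----- | ----- | ----- | ----- | ----- | -----
False | False | False | False |  True | False
False | False | False |  True | False |  True
False | False |  True | False |  True |  True
False | False |  True |  True | False | False
False |  True | False | False |  True |  True
False |  True | False |  True | False | False
False |  True |  True | False |  True |  True
False |  True |  True |  True | False | False
 True | False | False | False | False |  True
 True | False | False |  True |  True | False
 True | False |  True | False |  True |  True
 True | False |  True |  True | False | False
 True |  True | False | False | False | False
 True |  True | False |  True |  True |  True
 True |  True |  True | False | False | False
 True |  True |  True |  True |  True |  True
The columns differ at P_1=False, P_2=False, P_3=False, P_4=False (φ=True, ψ=False), so they are not equivalent.

not equivalent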